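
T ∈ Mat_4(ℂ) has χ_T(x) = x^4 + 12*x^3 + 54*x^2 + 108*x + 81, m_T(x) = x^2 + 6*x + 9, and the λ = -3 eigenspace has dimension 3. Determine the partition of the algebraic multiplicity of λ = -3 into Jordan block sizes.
Block sizes for λ = -3: [2, 1, 1]

Step 1 — from the characteristic polynomial, algebraic multiplicity of λ = -3 is 4. From dim ker(T − (-3)·I) = 3, there are exactly 3 Jordan blocks for λ = -3.
Step 2 — from the minimal polynomial, the factor (x + 3)^2 tells us the largest block for λ = -3 has size 2.
Step 3 — with total size 4, 3 blocks, and largest block 2, the block sizes (in nonincreasing order) are [2, 1, 1].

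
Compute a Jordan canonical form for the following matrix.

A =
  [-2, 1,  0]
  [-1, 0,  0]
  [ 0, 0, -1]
J_2(-1) ⊕ J_1(-1)

The characteristic polynomial is
  det(x·I − A) = x^3 + 3*x^2 + 3*x + 1 = (x + 1)^3

Eigenvalues and multiplicities (the geometric multiplicity of λ is n − rank(A − λI), which equals the number of Jordan blocks for λ):
  λ = -1: algebraic multiplicity = 3, geometric multiplicity = 2

Determining the block sizes for each eigenvalue:
  λ = -1: 2 blocks summing to 3 forces exactly one block of size 2 and the rest size 1 → block sizes [2, 1]

Assembling the blocks gives a Jordan form
J =
  [-1,  1,  0]
  [ 0, -1,  0]
  [ 0,  0, -1]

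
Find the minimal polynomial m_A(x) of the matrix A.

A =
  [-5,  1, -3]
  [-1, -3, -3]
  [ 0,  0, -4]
x^2 + 8*x + 16

The characteristic polynomial is χ_A(x) = (x + 4)^3, so the eigenvalues are known. The minimal polynomial is
  m_A(x) = Π_λ (x − λ)^{k_λ}
where k_λ is the size of the *largest* Jordan block for λ (equivalently, the smallest k with (A − λI)^k v = 0 for every generalised eigenvector v of λ).

  λ = -4: largest Jordan block has size 2, contributing (x + 4)^2

So m_A(x) = (x + 4)^2 = x^2 + 8*x + 16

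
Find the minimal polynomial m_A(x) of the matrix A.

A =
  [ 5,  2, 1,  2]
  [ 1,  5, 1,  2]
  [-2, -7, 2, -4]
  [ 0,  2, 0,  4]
x^3 - 12*x^2 + 48*x - 64

The characteristic polynomial is χ_A(x) = (x - 4)^4, so the eigenvalues are known. The minimal polynomial is
  m_A(x) = Π_λ (x − λ)^{k_λ}
where k_λ is the size of the *largest* Jordan block for λ (equivalently, the smallest k with (A − λI)^k v = 0 for every generalised eigenvector v of λ).

  λ = 4: largest Jordan block has size 3, contributing (x − 4)^3

So m_A(x) = (x - 4)^3 = x^3 - 12*x^2 + 48*x - 64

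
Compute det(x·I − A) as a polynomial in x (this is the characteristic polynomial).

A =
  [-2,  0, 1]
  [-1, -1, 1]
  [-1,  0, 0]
x^3 + 3*x^2 + 3*x + 1

Expanding det(x·I − A) (e.g. by cofactor expansion or by noting that A is similar to its Jordan form J, which has the same characteristic polynomial as A) gives
  χ_A(x) = x^3 + 3*x^2 + 3*x + 1
which factors as (x + 1)^3. The eigenvalues (with algebraic multiplicities) are λ = -1 with multiplicity 3.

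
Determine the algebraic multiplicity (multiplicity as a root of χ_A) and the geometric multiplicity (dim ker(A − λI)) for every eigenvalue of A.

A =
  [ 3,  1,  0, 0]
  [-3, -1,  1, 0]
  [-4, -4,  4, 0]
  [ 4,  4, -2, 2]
λ = 2: alg = 4, geom = 2

Step 1 — factor the characteristic polynomial to read off the algebraic multiplicities:
  χ_A(x) = (x - 2)^4

Step 2 — compute geometric multiplicities via the rank-nullity identity g(λ) = n − rank(A − λI):
  rank(A − (2)·I) = 2, so dim ker(A − (2)·I) = n − 2 = 2

Summary:
  λ = 2: algebraic multiplicity = 4, geometric multiplicity = 2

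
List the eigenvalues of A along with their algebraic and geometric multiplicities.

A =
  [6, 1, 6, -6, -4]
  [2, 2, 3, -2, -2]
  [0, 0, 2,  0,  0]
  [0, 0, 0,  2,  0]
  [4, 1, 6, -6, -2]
λ = 2: alg = 5, geom = 3

Step 1 — factor the characteristic polynomial to read off the algebraic multiplicities:
  χ_A(x) = (x - 2)^5

Step 2 — compute geometric multiplicities via the rank-nullity identity g(λ) = n − rank(A − λI):
  rank(A − (2)·I) = 2, so dim ker(A − (2)·I) = n − 2 = 3

Summary:
  λ = 2: algebraic multiplicity = 5, geometric multiplicity = 3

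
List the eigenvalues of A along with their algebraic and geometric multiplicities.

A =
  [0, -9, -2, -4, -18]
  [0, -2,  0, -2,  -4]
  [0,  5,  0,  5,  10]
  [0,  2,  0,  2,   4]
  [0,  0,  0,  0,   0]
λ = 0: alg = 5, geom = 3

Step 1 — factor the characteristic polynomial to read off the algebraic multiplicities:
  χ_A(x) = x^5

Step 2 — compute geometric multiplicities via the rank-nullity identity g(λ) = n − rank(A − λI):
  rank(A − (0)·I) = 2, so dim ker(A − (0)·I) = n − 2 = 3

Summary:
  λ = 0: algebraic multiplicity = 5, geometric multiplicity = 3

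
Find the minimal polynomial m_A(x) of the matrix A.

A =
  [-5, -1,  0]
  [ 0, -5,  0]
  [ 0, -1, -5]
x^2 + 10*x + 25

The characteristic polynomial is χ_A(x) = (x + 5)^3, so the eigenvalues are known. The minimal polynomial is
  m_A(x) = Π_λ (x − λ)^{k_λ}
where k_λ is the size of the *largest* Jordan block for λ (equivalently, the smallest k with (A − λI)^k v = 0 for every generalised eigenvector v of λ).

  λ = -5: largest Jordan block has size 2, contributing (x + 5)^2

So m_A(x) = (x + 5)^2 = x^2 + 10*x + 25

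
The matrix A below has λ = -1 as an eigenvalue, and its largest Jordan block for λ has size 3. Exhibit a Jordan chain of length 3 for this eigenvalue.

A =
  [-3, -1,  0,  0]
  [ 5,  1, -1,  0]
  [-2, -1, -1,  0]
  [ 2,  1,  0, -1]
A Jordan chain for λ = -1 of length 3:
v_1 = (-1, 2, -1, 1)ᵀ
v_2 = (-2, 5, -2, 2)ᵀ
v_3 = (1, 0, 0, 0)ᵀ

Let N = A − (-1)·I. We want v_3 with N^3 v_3 = 0 but N^2 v_3 ≠ 0; then v_{j-1} := N · v_j for j = 3, …, 2.

Pick v_3 = (1, 0, 0, 0)ᵀ.
Then v_2 = N · v_3 = (-2, 5, -2, 2)ᵀ.
Then v_1 = N · v_2 = (-1, 2, -1, 1)ᵀ.

Sanity check: (A − (-1)·I) v_1 = (0, 0, 0, 0)ᵀ = 0. ✓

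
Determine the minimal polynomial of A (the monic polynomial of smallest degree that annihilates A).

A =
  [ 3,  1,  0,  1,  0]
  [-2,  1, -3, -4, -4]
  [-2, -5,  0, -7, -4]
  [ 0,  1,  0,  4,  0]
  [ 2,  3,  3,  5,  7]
x^3 - 9*x^2 + 27*x - 27

The characteristic polynomial is χ_A(x) = (x - 3)^5, so the eigenvalues are known. The minimal polynomial is
  m_A(x) = Π_λ (x − λ)^{k_λ}
where k_λ is the size of the *largest* Jordan block for λ (equivalently, the smallest k with (A − λI)^k v = 0 for every generalised eigenvector v of λ).

  λ = 3: largest Jordan block has size 3, contributing (x − 3)^3

So m_A(x) = (x - 3)^3 = x^3 - 9*x^2 + 27*x - 27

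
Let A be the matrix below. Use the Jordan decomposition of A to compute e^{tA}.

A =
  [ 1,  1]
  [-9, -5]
e^{tA} =
  [3*t*exp(-2*t) + exp(-2*t), t*exp(-2*t)]
  [-9*t*exp(-2*t), -3*t*exp(-2*t) + exp(-2*t)]

Strategy: write A = P · J · P⁻¹ where J is a Jordan canonical form, so e^{tA} = P · e^{tJ} · P⁻¹, and e^{tJ} can be computed block-by-block.

A has Jordan form
J =
  [-2,  1]
  [ 0, -2]
(up to reordering of blocks).

Per-block formulas:
  For a 2×2 Jordan block J_2(-2): exp(t · J_2(-2)) = e^(-2t)·(I + t·N), where N is the 2×2 nilpotent shift.

After assembling e^{tJ} and conjugating by P, we get:

e^{tA} =
  [3*t*exp(-2*t) + exp(-2*t), t*exp(-2*t)]
  [-9*t*exp(-2*t), -3*t*exp(-2*t) + exp(-2*t)]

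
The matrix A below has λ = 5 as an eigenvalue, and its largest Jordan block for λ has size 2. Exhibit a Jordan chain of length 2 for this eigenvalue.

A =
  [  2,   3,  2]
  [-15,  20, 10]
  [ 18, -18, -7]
A Jordan chain for λ = 5 of length 2:
v_1 = (-3, -15, 18)ᵀ
v_2 = (1, 0, 0)ᵀ

Let N = A − (5)·I. We want v_2 with N^2 v_2 = 0 but N^1 v_2 ≠ 0; then v_{j-1} := N · v_j for j = 2, …, 2.

Pick v_2 = (1, 0, 0)ᵀ.
Then v_1 = N · v_2 = (-3, -15, 18)ᵀ.

Sanity check: (A − (5)·I) v_1 = (0, 0, 0)ᵀ = 0. ✓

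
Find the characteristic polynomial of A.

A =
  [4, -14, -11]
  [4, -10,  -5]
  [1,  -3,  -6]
x^3 + 12*x^2 + 48*x + 64

Expanding det(x·I − A) (e.g. by cofactor expansion or by noting that A is similar to its Jordan form J, which has the same characteristic polynomial as A) gives
  χ_A(x) = x^3 + 12*x^2 + 48*x + 64
which factors as (x + 4)^3. The eigenvalues (with algebraic multiplicities) are λ = -4 with multiplicity 3.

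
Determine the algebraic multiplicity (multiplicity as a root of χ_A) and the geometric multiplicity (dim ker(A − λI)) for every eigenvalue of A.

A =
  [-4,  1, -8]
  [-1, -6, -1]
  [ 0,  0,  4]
λ = -5: alg = 2, geom = 1; λ = 4: alg = 1, geom = 1

Step 1 — factor the characteristic polynomial to read off the algebraic multiplicities:
  χ_A(x) = (x - 4)*(x + 5)^2

Step 2 — compute geometric multiplicities via the rank-nullity identity g(λ) = n − rank(A − λI):
  rank(A − (-5)·I) = 2, so dim ker(A − (-5)·I) = n − 2 = 1
  rank(A − (4)·I) = 2, so dim ker(A − (4)·I) = n − 2 = 1

Summary:
  λ = -5: algebraic multiplicity = 2, geometric multiplicity = 1
  λ = 4: algebraic multiplicity = 1, geometric multiplicity = 1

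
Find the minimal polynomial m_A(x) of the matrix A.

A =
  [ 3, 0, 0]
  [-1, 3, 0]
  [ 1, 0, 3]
x^2 - 6*x + 9

The characteristic polynomial is χ_A(x) = (x - 3)^3, so the eigenvalues are known. The minimal polynomial is
  m_A(x) = Π_λ (x − λ)^{k_λ}
where k_λ is the size of the *largest* Jordan block for λ (equivalently, the smallest k with (A − λI)^k v = 0 for every generalised eigenvector v of λ).

  λ = 3: largest Jordan block has size 2, contributing (x − 3)^2

So m_A(x) = (x - 3)^2 = x^2 - 6*x + 9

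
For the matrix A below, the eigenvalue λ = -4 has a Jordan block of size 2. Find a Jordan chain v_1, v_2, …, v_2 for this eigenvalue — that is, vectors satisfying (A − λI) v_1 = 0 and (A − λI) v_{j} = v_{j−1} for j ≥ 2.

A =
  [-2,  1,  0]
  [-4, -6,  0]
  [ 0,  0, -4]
A Jordan chain for λ = -4 of length 2:
v_1 = (2, -4, 0)ᵀ
v_2 = (1, 0, 0)ᵀ

Let N = A − (-4)·I. We want v_2 with N^2 v_2 = 0 but N^1 v_2 ≠ 0; then v_{j-1} := N · v_j for j = 2, …, 2.

Pick v_2 = (1, 0, 0)ᵀ.
Then v_1 = N · v_2 = (2, -4, 0)ᵀ.

Sanity check: (A − (-4)·I) v_1 = (0, 0, 0)ᵀ = 0. ✓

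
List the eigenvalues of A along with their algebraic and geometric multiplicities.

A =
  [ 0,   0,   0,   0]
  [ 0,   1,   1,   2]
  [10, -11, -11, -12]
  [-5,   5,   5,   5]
λ = -5: alg = 1, geom = 1; λ = 0: alg = 3, geom = 2

Step 1 — factor the characteristic polynomial to read off the algebraic multiplicities:
  χ_A(x) = x^3*(x + 5)

Step 2 — compute geometric multiplicities via the rank-nullity identity g(λ) = n − rank(A − λI):
  rank(A − (-5)·I) = 3, so dim ker(A − (-5)·I) = n − 3 = 1
  rank(A − (0)·I) = 2, so dim ker(A − (0)·I) = n − 2 = 2

Summary:
  λ = -5: algebraic multiplicity = 1, geometric multiplicity = 1
  λ = 0: algebraic multiplicity = 3, geometric multiplicity = 2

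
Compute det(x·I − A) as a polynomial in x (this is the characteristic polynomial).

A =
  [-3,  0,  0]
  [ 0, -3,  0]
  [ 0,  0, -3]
x^3 + 9*x^2 + 27*x + 27

Expanding det(x·I − A) (e.g. by cofactor expansion or by noting that A is similar to its Jordan form J, which has the same characteristic polynomial as A) gives
  χ_A(x) = x^3 + 9*x^2 + 27*x + 27
which factors as (x + 3)^3. The eigenvalues (with algebraic multiplicities) are λ = -3 with multiplicity 3.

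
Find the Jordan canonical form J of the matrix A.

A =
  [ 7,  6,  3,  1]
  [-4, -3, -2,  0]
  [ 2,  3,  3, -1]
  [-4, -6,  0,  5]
J_3(3) ⊕ J_1(3)

The characteristic polynomial is
  det(x·I − A) = x^4 - 12*x^3 + 54*x^2 - 108*x + 81 = (x - 3)^4

Eigenvalues and multiplicities (the geometric multiplicity of λ is n − rank(A − λI), which equals the number of Jordan blocks for λ):
  λ = 3: algebraic multiplicity = 4, geometric multiplicity = 2

Determining the block sizes for each eigenvalue:
  λ = 3: with am = 4 and gm = 2, the partition is not yet determined (e.g. several partitions of 4 into 2 parts exist). Let N = A − (3)·I. Computing rank(N^1) = 2, rank(N^2) = 1, rank(N^3) = 0; the number of blocks of size ≥ j is rank(N^{j−1}) − rank(N^j), giving [2, 1, 1]. So we have 1 block(s) of size 3, 1 block(s) of size 1 → block sizes [3, 1]

Assembling the blocks gives a Jordan form
J =
  [3, 1, 0, 0]
  [0, 3, 1, 0]
  [0, 0, 3, 0]
  [0, 0, 0, 3]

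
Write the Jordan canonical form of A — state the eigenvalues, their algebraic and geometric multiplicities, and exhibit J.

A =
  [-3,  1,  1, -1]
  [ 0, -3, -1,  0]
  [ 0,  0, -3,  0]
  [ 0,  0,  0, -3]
J_3(-3) ⊕ J_1(-3)

The characteristic polynomial is
  det(x·I − A) = x^4 + 12*x^3 + 54*x^2 + 108*x + 81 = (x + 3)^4

Eigenvalues and multiplicities (the geometric multiplicity of λ is n − rank(A − λI), which equals the number of Jordan blocks for λ):
  λ = -3: algebraic multiplicity = 4, geometric multiplicity = 2

Determining the block sizes for each eigenvalue:
  λ = -3: with am = 4 and gm = 2, the partition is not yet determined (e.g. several partitions of 4 into 2 parts exist). Let N = A − (-3)·I. Computing rank(N^1) = 2, rank(N^2) = 1, rank(N^3) = 0; the number of blocks of size ≥ j is rank(N^{j−1}) − rank(N^j), giving [2, 1, 1]. So we have 1 block(s) of size 3, 1 block(s) of size 1 → block sizes [3, 1]

Assembling the blocks gives a Jordan form
J =
  [-3,  1,  0,  0]
  [ 0, -3,  1,  0]
  [ 0,  0, -3,  0]
  [ 0,  0,  0, -3]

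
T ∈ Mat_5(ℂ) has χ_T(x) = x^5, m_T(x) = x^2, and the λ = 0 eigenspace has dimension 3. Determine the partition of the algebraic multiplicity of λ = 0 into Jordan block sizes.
Block sizes for λ = 0: [2, 2, 1]

Step 1 — from the characteristic polynomial, algebraic multiplicity of λ = 0 is 5. From dim ker(T − (0)·I) = 3, there are exactly 3 Jordan blocks for λ = 0.
Step 2 — from the minimal polynomial, the factor (x − 0)^2 tells us the largest block for λ = 0 has size 2.
Step 3 — with total size 5, 3 blocks, and largest block 2, the block sizes (in nonincreasing order) are [2, 2, 1].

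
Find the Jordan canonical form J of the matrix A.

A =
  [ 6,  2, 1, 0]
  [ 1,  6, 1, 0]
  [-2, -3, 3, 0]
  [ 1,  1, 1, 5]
J_3(5) ⊕ J_1(5)

The characteristic polynomial is
  det(x·I − A) = x^4 - 20*x^3 + 150*x^2 - 500*x + 625 = (x - 5)^4

Eigenvalues and multiplicities (the geometric multiplicity of λ is n − rank(A − λI), which equals the number of Jordan blocks for λ):
  λ = 5: algebraic multiplicity = 4, geometric multiplicity = 2

Determining the block sizes for each eigenvalue:
  λ = 5: with am = 4 and gm = 2, the partition is not yet determined (e.g. several partitions of 4 into 2 parts exist). Let N = A − (5)·I. Computing rank(N^1) = 2, rank(N^2) = 1, rank(N^3) = 0; the number of blocks of size ≥ j is rank(N^{j−1}) − rank(N^j), giving [2, 1, 1]. So we have 1 block(s) of size 3, 1 block(s) of size 1 → block sizes [3, 1]

Assembling the blocks gives a Jordan form
J =
  [5, 1, 0, 0]
  [0, 5, 1, 0]
  [0, 0, 5, 0]
  [0, 0, 0, 5]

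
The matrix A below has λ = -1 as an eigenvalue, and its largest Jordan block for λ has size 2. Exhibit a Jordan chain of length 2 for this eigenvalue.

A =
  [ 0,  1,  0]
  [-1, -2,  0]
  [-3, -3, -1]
A Jordan chain for λ = -1 of length 2:
v_1 = (1, -1, -3)ᵀ
v_2 = (1, 0, 0)ᵀ

Let N = A − (-1)·I. We want v_2 with N^2 v_2 = 0 but N^1 v_2 ≠ 0; then v_{j-1} := N · v_j for j = 2, …, 2.

Pick v_2 = (1, 0, 0)ᵀ.
Then v_1 = N · v_2 = (1, -1, -3)ᵀ.

Sanity check: (A − (-1)·I) v_1 = (0, 0, 0)ᵀ = 0. ✓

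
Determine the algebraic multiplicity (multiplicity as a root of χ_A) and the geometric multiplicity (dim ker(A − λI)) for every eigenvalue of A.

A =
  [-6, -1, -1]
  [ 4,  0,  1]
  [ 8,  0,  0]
λ = -2: alg = 3, geom = 1

Step 1 — factor the characteristic polynomial to read off the algebraic multiplicities:
  χ_A(x) = (x + 2)^3

Step 2 — compute geometric multiplicities via the rank-nullity identity g(λ) = n − rank(A − λI):
  rank(A − (-2)·I) = 2, so dim ker(A − (-2)·I) = n − 2 = 1

Summary:
  λ = -2: algebraic multiplicity = 3, geometric multiplicity = 1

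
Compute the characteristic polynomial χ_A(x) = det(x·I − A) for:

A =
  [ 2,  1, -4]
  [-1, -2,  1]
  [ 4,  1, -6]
x^3 + 6*x^2 + 12*x + 8

Expanding det(x·I − A) (e.g. by cofactor expansion or by noting that A is similar to its Jordan form J, which has the same characteristic polynomial as A) gives
  χ_A(x) = x^3 + 6*x^2 + 12*x + 8
which factors as (x + 2)^3. The eigenvalues (with algebraic multiplicities) are λ = -2 with multiplicity 3.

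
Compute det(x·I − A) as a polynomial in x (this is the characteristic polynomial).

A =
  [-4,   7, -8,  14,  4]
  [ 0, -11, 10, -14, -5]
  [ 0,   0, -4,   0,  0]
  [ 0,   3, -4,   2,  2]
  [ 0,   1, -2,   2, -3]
x^5 + 20*x^4 + 160*x^3 + 640*x^2 + 1280*x + 1024

Expanding det(x·I − A) (e.g. by cofactor expansion or by noting that A is similar to its Jordan form J, which has the same characteristic polynomial as A) gives
  χ_A(x) = x^5 + 20*x^4 + 160*x^3 + 640*x^2 + 1280*x + 1024
which factors as (x + 4)^5. The eigenvalues (with algebraic multiplicities) are λ = -4 with multiplicity 5.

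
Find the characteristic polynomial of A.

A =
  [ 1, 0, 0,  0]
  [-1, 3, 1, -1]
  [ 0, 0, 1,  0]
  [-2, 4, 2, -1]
x^4 - 4*x^3 + 6*x^2 - 4*x + 1

Expanding det(x·I − A) (e.g. by cofactor expansion or by noting that A is similar to its Jordan form J, which has the same characteristic polynomial as A) gives
  χ_A(x) = x^4 - 4*x^3 + 6*x^2 - 4*x + 1
which factors as (x - 1)^4. The eigenvalues (with algebraic multiplicities) are λ = 1 with multiplicity 4.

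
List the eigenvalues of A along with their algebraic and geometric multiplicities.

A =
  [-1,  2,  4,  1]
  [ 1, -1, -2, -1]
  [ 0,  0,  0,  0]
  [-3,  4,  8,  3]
λ = 0: alg = 3, geom = 2; λ = 1: alg = 1, geom = 1

Step 1 — factor the characteristic polynomial to read off the algebraic multiplicities:
  χ_A(x) = x^3*(x - 1)

Step 2 — compute geometric multiplicities via the rank-nullity identity g(λ) = n − rank(A − λI):
  rank(A − (0)·I) = 2, so dim ker(A − (0)·I) = n − 2 = 2
  rank(A − (1)·I) = 3, so dim ker(A − (1)·I) = n − 3 = 1

Summary:
  λ = 0: algebraic multiplicity = 3, geometric multiplicity = 2
  λ = 1: algebraic multiplicity = 1, geometric multiplicity = 1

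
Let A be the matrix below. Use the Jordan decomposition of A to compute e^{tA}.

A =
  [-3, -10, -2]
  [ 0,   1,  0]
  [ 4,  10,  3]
e^{tA} =
  [-exp(t) + 2*exp(-t), -5*exp(t) + 5*exp(-t), -exp(t) + exp(-t)]
  [0, exp(t), 0]
  [2*exp(t) - 2*exp(-t), 5*exp(t) - 5*exp(-t), 2*exp(t) - exp(-t)]

Strategy: write A = P · J · P⁻¹ where J is a Jordan canonical form, so e^{tA} = P · e^{tJ} · P⁻¹, and e^{tJ} can be computed block-by-block.

A has Jordan form
J =
  [-1, 0, 0]
  [ 0, 1, 0]
  [ 0, 0, 1]
(up to reordering of blocks).

Per-block formulas:
  For a 1×1 block at λ = -1: exp(t · [-1]) = [e^(-1t)].
  For a 1×1 block at λ = 1: exp(t · [1]) = [e^(1t)].

After assembling e^{tJ} and conjugating by P, we get:

e^{tA} =
  [-exp(t) + 2*exp(-t), -5*exp(t) + 5*exp(-t), -exp(t) + exp(-t)]
  [0, exp(t), 0]
  [2*exp(t) - 2*exp(-t), 5*exp(t) - 5*exp(-t), 2*exp(t) - exp(-t)]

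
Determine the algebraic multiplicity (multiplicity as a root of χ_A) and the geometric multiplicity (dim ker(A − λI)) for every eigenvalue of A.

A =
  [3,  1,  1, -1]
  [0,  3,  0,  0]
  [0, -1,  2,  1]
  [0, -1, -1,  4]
λ = 3: alg = 4, geom = 3

Step 1 — factor the characteristic polynomial to read off the algebraic multiplicities:
  χ_A(x) = (x - 3)^4

Step 2 — compute geometric multiplicities via the rank-nullity identity g(λ) = n − rank(A − λI):
  rank(A − (3)·I) = 1, so dim ker(A − (3)·I) = n − 1 = 3

Summary:
  λ = 3: algebraic multiplicity = 4, geometric multiplicity = 3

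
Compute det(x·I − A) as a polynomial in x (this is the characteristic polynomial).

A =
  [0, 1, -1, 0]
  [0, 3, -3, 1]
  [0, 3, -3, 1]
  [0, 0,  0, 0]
x^4

Expanding det(x·I − A) (e.g. by cofactor expansion or by noting that A is similar to its Jordan form J, which has the same characteristic polynomial as A) gives
  χ_A(x) = x^4
which factors as x^4. The eigenvalues (with algebraic multiplicities) are λ = 0 with multiplicity 4.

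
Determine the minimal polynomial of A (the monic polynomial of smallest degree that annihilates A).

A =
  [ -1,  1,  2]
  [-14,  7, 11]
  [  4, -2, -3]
x^3 - 3*x^2 + 3*x - 1

The characteristic polynomial is χ_A(x) = (x - 1)^3, so the eigenvalues are known. The minimal polynomial is
  m_A(x) = Π_λ (x − λ)^{k_λ}
where k_λ is the size of the *largest* Jordan block for λ (equivalently, the smallest k with (A − λI)^k v = 0 for every generalised eigenvector v of λ).

  λ = 1: largest Jordan block has size 3, contributing (x − 1)^3

So m_A(x) = (x - 1)^3 = x^3 - 3*x^2 + 3*x - 1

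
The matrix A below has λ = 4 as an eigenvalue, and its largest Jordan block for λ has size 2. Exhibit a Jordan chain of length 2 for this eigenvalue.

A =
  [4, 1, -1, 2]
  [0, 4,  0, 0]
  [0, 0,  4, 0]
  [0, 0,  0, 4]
A Jordan chain for λ = 4 of length 2:
v_1 = (1, 0, 0, 0)ᵀ
v_2 = (0, 1, 0, 0)ᵀ

Let N = A − (4)·I. We want v_2 with N^2 v_2 = 0 but N^1 v_2 ≠ 0; then v_{j-1} := N · v_j for j = 2, …, 2.

Pick v_2 = (0, 1, 0, 0)ᵀ.
Then v_1 = N · v_2 = (1, 0, 0, 0)ᵀ.

Sanity check: (A − (4)·I) v_1 = (0, 0, 0, 0)ᵀ = 0. ✓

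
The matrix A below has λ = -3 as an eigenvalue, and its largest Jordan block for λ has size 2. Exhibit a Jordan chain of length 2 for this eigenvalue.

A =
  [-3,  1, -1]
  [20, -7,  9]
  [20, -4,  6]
A Jordan chain for λ = -3 of length 2:
v_1 = (1, -4, -4)ᵀ
v_2 = (0, 1, 0)ᵀ

Let N = A − (-3)·I. We want v_2 with N^2 v_2 = 0 but N^1 v_2 ≠ 0; then v_{j-1} := N · v_j for j = 2, …, 2.

Pick v_2 = (0, 1, 0)ᵀ.
Then v_1 = N · v_2 = (1, -4, -4)ᵀ.

Sanity check: (A − (-3)·I) v_1 = (0, 0, 0)ᵀ = 0. ✓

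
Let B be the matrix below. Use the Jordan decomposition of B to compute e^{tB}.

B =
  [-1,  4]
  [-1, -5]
e^{tB} =
  [2*t*exp(-3*t) + exp(-3*t), 4*t*exp(-3*t)]
  [-t*exp(-3*t), -2*t*exp(-3*t) + exp(-3*t)]

Strategy: write B = P · J · P⁻¹ where J is a Jordan canonical form, so e^{tB} = P · e^{tJ} · P⁻¹, and e^{tJ} can be computed block-by-block.

B has Jordan form
J =
  [-3,  1]
  [ 0, -3]
(up to reordering of blocks).

Per-block formulas:
  For a 2×2 Jordan block J_2(-3): exp(t · J_2(-3)) = e^(-3t)·(I + t·N), where N is the 2×2 nilpotent shift.

After assembling e^{tJ} and conjugating by P, we get:

e^{tB} =
  [2*t*exp(-3*t) + exp(-3*t), 4*t*exp(-3*t)]
  [-t*exp(-3*t), -2*t*exp(-3*t) + exp(-3*t)]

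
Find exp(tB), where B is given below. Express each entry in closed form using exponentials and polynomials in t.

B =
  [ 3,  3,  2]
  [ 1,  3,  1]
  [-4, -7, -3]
e^{tB} =
  [-t^2*exp(t)/2 + 2*t*exp(t) + exp(t), -t^2*exp(t) + 3*t*exp(t), -t^2*exp(t)/2 + 2*t*exp(t)]
  [t*exp(t), 2*t*exp(t) + exp(t), t*exp(t)]
  [t^2*exp(t)/2 - 4*t*exp(t), t^2*exp(t) - 7*t*exp(t), t^2*exp(t)/2 - 4*t*exp(t) + exp(t)]

Strategy: write B = P · J · P⁻¹ where J is a Jordan canonical form, so e^{tB} = P · e^{tJ} · P⁻¹, and e^{tJ} can be computed block-by-block.

B has Jordan form
J =
  [1, 1, 0]
  [0, 1, 1]
  [0, 0, 1]
(up to reordering of blocks).

Per-block formulas:
  For a 3×3 Jordan block J_3(1): exp(t · J_3(1)) = e^(1t)·(I + t·N + (t^2/2)·N^2), where N is the 3×3 nilpotent shift.

After assembling e^{tJ} and conjugating by P, we get:

e^{tB} =
  [-t^2*exp(t)/2 + 2*t*exp(t) + exp(t), -t^2*exp(t) + 3*t*exp(t), -t^2*exp(t)/2 + 2*t*exp(t)]
  [t*exp(t), 2*t*exp(t) + exp(t), t*exp(t)]
  [t^2*exp(t)/2 - 4*t*exp(t), t^2*exp(t) - 7*t*exp(t), t^2*exp(t)/2 - 4*t*exp(t) + exp(t)]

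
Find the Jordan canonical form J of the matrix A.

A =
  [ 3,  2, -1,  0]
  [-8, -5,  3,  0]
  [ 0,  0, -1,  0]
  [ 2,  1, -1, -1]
J_3(-1) ⊕ J_1(-1)

The characteristic polynomial is
  det(x·I − A) = x^4 + 4*x^3 + 6*x^2 + 4*x + 1 = (x + 1)^4

Eigenvalues and multiplicities (the geometric multiplicity of λ is n − rank(A − λI), which equals the number of Jordan blocks for λ):
  λ = -1: algebraic multiplicity = 4, geometric multiplicity = 2

Determining the block sizes for each eigenvalue:
  λ = -1: with am = 4 and gm = 2, the partition is not yet determined (e.g. several partitions of 4 into 2 parts exist). Let N = A − (-1)·I. Computing rank(N^1) = 2, rank(N^2) = 1, rank(N^3) = 0; the number of blocks of size ≥ j is rank(N^{j−1}) − rank(N^j), giving [2, 1, 1]. So we have 1 block(s) of size 3, 1 block(s) of size 1 → block sizes [3, 1]

Assembling the blocks gives a Jordan form
J =
  [-1,  1,  0,  0]
  [ 0, -1,  1,  0]
  [ 0,  0, -1,  0]
  [ 0,  0,  0, -1]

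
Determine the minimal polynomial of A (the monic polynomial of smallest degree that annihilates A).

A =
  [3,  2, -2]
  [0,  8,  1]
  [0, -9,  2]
x^3 - 13*x^2 + 55*x - 75

The characteristic polynomial is χ_A(x) = (x - 5)^2*(x - 3), so the eigenvalues are known. The minimal polynomial is
  m_A(x) = Π_λ (x − λ)^{k_λ}
where k_λ is the size of the *largest* Jordan block for λ (equivalently, the smallest k with (A − λI)^k v = 0 for every generalised eigenvector v of λ).

  λ = 3: largest Jordan block has size 1, contributing (x − 3)
  λ = 5: largest Jordan block has size 2, contributing (x − 5)^2

So m_A(x) = (x - 5)^2*(x - 3) = x^3 - 13*x^2 + 55*x - 75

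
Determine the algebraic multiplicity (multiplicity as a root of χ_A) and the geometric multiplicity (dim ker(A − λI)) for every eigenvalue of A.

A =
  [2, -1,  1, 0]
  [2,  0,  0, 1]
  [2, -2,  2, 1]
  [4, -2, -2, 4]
λ = 2: alg = 4, geom = 2

Step 1 — factor the characteristic polynomial to read off the algebraic multiplicities:
  χ_A(x) = (x - 2)^4

Step 2 — compute geometric multiplicities via the rank-nullity identity g(λ) = n − rank(A − λI):
  rank(A − (2)·I) = 2, so dim ker(A − (2)·I) = n − 2 = 2

Summary:
  λ = 2: algebraic multiplicity = 4, geometric multiplicity = 2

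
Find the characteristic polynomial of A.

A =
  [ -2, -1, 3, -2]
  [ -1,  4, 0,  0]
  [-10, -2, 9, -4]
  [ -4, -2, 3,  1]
x^4 - 12*x^3 + 54*x^2 - 108*x + 81

Expanding det(x·I − A) (e.g. by cofactor expansion or by noting that A is similar to its Jordan form J, which has the same characteristic polynomial as A) gives
  χ_A(x) = x^4 - 12*x^3 + 54*x^2 - 108*x + 81
which factors as (x - 3)^4. The eigenvalues (with algebraic multiplicities) are λ = 3 with multiplicity 4.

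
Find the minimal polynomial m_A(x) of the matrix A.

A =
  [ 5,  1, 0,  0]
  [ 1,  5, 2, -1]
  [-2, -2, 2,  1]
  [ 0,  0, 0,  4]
x^3 - 12*x^2 + 48*x - 64

The characteristic polynomial is χ_A(x) = (x - 4)^4, so the eigenvalues are known. The minimal polynomial is
  m_A(x) = Π_λ (x − λ)^{k_λ}
where k_λ is the size of the *largest* Jordan block for λ (equivalently, the smallest k with (A − λI)^k v = 0 for every generalised eigenvector v of λ).

  λ = 4: largest Jordan block has size 3, contributing (x − 4)^3

So m_A(x) = (x - 4)^3 = x^3 - 12*x^2 + 48*x - 64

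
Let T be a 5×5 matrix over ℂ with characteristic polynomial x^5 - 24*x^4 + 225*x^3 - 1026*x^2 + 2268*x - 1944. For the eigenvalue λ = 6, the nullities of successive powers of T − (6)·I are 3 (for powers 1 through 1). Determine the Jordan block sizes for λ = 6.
Block sizes for λ = 6: [1, 1, 1]

From the dimensions of kernels of powers, the number of Jordan blocks of size at least j is d_j − d_{j−1} where d_j = dim ker(N^j) (with d_0 = 0). Computing the differences gives [3].
The number of blocks of size exactly k is (#blocks of size ≥ k) − (#blocks of size ≥ k + 1), so the partition is: 3 block(s) of size 1.
In nonincreasing order the block sizes are [1, 1, 1].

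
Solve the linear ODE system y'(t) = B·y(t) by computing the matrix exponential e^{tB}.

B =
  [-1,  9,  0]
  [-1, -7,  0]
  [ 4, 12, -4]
e^{tB} =
  [3*t*exp(-4*t) + exp(-4*t), 9*t*exp(-4*t), 0]
  [-t*exp(-4*t), -3*t*exp(-4*t) + exp(-4*t), 0]
  [4*t*exp(-4*t), 12*t*exp(-4*t), exp(-4*t)]

Strategy: write B = P · J · P⁻¹ where J is a Jordan canonical form, so e^{tB} = P · e^{tJ} · P⁻¹, and e^{tJ} can be computed block-by-block.

B has Jordan form
J =
  [-4,  1,  0]
  [ 0, -4,  0]
  [ 0,  0, -4]
(up to reordering of blocks).

Per-block formulas:
  For a 2×2 Jordan block J_2(-4): exp(t · J_2(-4)) = e^(-4t)·(I + t·N), where N is the 2×2 nilpotent shift.
  For a 1×1 block at λ = -4: exp(t · [-4]) = [e^(-4t)].

After assembling e^{tJ} and conjugating by P, we get:

e^{tB} =
  [3*t*exp(-4*t) + exp(-4*t), 9*t*exp(-4*t), 0]
  [-t*exp(-4*t), -3*t*exp(-4*t) + exp(-4*t), 0]
  [4*t*exp(-4*t), 12*t*exp(-4*t), exp(-4*t)]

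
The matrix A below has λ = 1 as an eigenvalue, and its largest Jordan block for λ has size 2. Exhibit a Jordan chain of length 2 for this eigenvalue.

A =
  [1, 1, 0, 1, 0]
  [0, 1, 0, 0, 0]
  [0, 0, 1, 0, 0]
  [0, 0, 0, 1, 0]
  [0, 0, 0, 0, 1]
A Jordan chain for λ = 1 of length 2:
v_1 = (1, 0, 0, 0, 0)ᵀ
v_2 = (0, 1, 0, 0, 0)ᵀ

Let N = A − (1)·I. We want v_2 with N^2 v_2 = 0 but N^1 v_2 ≠ 0; then v_{j-1} := N · v_j for j = 2, …, 2.

Pick v_2 = (0, 1, 0, 0, 0)ᵀ.
Then v_1 = N · v_2 = (1, 0, 0, 0, 0)ᵀ.

Sanity check: (A − (1)·I) v_1 = (0, 0, 0, 0, 0)ᵀ = 0. ✓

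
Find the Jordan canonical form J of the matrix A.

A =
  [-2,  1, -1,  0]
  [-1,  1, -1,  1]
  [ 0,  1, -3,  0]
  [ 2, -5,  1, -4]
J_3(-2) ⊕ J_1(-2)

The characteristic polynomial is
  det(x·I − A) = x^4 + 8*x^3 + 24*x^2 + 32*x + 16 = (x + 2)^4

Eigenvalues and multiplicities (the geometric multiplicity of λ is n − rank(A − λI), which equals the number of Jordan blocks for λ):
  λ = -2: algebraic multiplicity = 4, geometric multiplicity = 2

Determining the block sizes for each eigenvalue:
  λ = -2: with am = 4 and gm = 2, the partition is not yet determined (e.g. several partitions of 4 into 2 parts exist). Let N = A − (-2)·I. Computing rank(N^1) = 2, rank(N^2) = 1, rank(N^3) = 0; the number of blocks of size ≥ j is rank(N^{j−1}) − rank(N^j), giving [2, 1, 1]. So we have 1 block(s) of size 3, 1 block(s) of size 1 → block sizes [3, 1]

Assembling the blocks gives a Jordan form
J =
  [-2,  1,  0,  0]
  [ 0, -2,  1,  0]
  [ 0,  0, -2,  0]
  [ 0,  0,  0, -2]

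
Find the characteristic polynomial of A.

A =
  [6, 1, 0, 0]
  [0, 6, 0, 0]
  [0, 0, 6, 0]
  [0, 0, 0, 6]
x^4 - 24*x^3 + 216*x^2 - 864*x + 1296

Expanding det(x·I − A) (e.g. by cofactor expansion or by noting that A is similar to its Jordan form J, which has the same characteristic polynomial as A) gives
  χ_A(x) = x^4 - 24*x^3 + 216*x^2 - 864*x + 1296
which factors as (x - 6)^4. The eigenvalues (with algebraic multiplicities) are λ = 6 with multiplicity 4.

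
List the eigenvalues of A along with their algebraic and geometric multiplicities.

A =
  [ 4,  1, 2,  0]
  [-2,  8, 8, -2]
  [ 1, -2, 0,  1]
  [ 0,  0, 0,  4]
λ = 4: alg = 4, geom = 2

Step 1 — factor the characteristic polynomial to read off the algebraic multiplicities:
  χ_A(x) = (x - 4)^4

Step 2 — compute geometric multiplicities via the rank-nullity identity g(λ) = n − rank(A − λI):
  rank(A − (4)·I) = 2, so dim ker(A − (4)·I) = n − 2 = 2

Summary:
  λ = 4: algebraic multiplicity = 4, geometric multiplicity = 2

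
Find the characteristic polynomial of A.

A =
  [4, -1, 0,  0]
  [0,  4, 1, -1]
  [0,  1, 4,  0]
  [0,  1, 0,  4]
x^4 - 16*x^3 + 96*x^2 - 256*x + 256

Expanding det(x·I − A) (e.g. by cofactor expansion or by noting that A is similar to its Jordan form J, which has the same characteristic polynomial as A) gives
  χ_A(x) = x^4 - 16*x^3 + 96*x^2 - 256*x + 256
which factors as (x - 4)^4. The eigenvalues (with algebraic multiplicities) are λ = 4 with multiplicity 4.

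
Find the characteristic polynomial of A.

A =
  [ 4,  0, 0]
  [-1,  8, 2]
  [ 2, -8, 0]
x^3 - 12*x^2 + 48*x - 64

Expanding det(x·I − A) (e.g. by cofactor expansion or by noting that A is similar to its Jordan form J, which has the same characteristic polynomial as A) gives
  χ_A(x) = x^3 - 12*x^2 + 48*x - 64
which factors as (x - 4)^3. The eigenvalues (with algebraic multiplicities) are λ = 4 with multiplicity 3.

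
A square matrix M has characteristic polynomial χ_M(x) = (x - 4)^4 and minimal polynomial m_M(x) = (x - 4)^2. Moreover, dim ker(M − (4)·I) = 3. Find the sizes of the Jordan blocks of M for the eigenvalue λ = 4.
Block sizes for λ = 4: [2, 1, 1]

Step 1 — from the characteristic polynomial, algebraic multiplicity of λ = 4 is 4. From dim ker(M − (4)·I) = 3, there are exactly 3 Jordan blocks for λ = 4.
Step 2 — from the minimal polynomial, the factor (x − 4)^2 tells us the largest block for λ = 4 has size 2.
Step 3 — with total size 4, 3 blocks, and largest block 2, the block sizes (in nonincreasing order) are [2, 1, 1].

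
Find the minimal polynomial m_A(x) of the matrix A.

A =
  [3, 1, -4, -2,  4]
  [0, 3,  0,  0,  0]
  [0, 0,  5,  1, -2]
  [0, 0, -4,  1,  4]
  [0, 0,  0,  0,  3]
x^2 - 6*x + 9

The characteristic polynomial is χ_A(x) = (x - 3)^5, so the eigenvalues are known. The minimal polynomial is
  m_A(x) = Π_λ (x − λ)^{k_λ}
where k_λ is the size of the *largest* Jordan block for λ (equivalently, the smallest k with (A − λI)^k v = 0 for every generalised eigenvector v of λ).

  λ = 3: largest Jordan block has size 2, contributing (x − 3)^2

So m_A(x) = (x - 3)^2 = x^2 - 6*x + 9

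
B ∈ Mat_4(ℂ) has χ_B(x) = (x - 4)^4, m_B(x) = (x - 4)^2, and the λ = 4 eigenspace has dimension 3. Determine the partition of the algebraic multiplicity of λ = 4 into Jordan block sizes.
Block sizes for λ = 4: [2, 1, 1]

Step 1 — from the characteristic polynomial, algebraic multiplicity of λ = 4 is 4. From dim ker(B − (4)·I) = 3, there are exactly 3 Jordan blocks for λ = 4.
Step 2 — from the minimal polynomial, the factor (x − 4)^2 tells us the largest block for λ = 4 has size 2.
Step 3 — with total size 4, 3 blocks, and largest block 2, the block sizes (in nonincreasing order) are [2, 1, 1].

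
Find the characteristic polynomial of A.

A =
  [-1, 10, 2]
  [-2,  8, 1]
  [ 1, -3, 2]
x^3 - 9*x^2 + 27*x - 27

Expanding det(x·I − A) (e.g. by cofactor expansion or by noting that A is similar to its Jordan form J, which has the same characteristic polynomial as A) gives
  χ_A(x) = x^3 - 9*x^2 + 27*x - 27
which factors as (x - 3)^3. The eigenvalues (with algebraic multiplicities) are λ = 3 with multiplicity 3.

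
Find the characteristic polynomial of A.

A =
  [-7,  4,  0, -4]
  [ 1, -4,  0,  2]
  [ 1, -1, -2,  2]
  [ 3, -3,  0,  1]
x^4 + 12*x^3 + 51*x^2 + 92*x + 60

Expanding det(x·I − A) (e.g. by cofactor expansion or by noting that A is similar to its Jordan form J, which has the same characteristic polynomial as A) gives
  χ_A(x) = x^4 + 12*x^3 + 51*x^2 + 92*x + 60
which factors as (x + 2)^2*(x + 3)*(x + 5). The eigenvalues (with algebraic multiplicities) are λ = -5 with multiplicity 1, λ = -3 with multiplicity 1, λ = -2 with multiplicity 2.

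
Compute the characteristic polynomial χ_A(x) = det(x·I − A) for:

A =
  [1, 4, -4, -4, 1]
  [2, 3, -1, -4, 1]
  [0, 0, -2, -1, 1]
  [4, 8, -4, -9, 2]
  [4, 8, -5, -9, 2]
x^5 + 5*x^4 + 10*x^3 + 10*x^2 + 5*x + 1

Expanding det(x·I − A) (e.g. by cofactor expansion or by noting that A is similar to its Jordan form J, which has the same characteristic polynomial as A) gives
  χ_A(x) = x^5 + 5*x^4 + 10*x^3 + 10*x^2 + 5*x + 1
which factors as (x + 1)^5. The eigenvalues (with algebraic multiplicities) are λ = -1 with multiplicity 5.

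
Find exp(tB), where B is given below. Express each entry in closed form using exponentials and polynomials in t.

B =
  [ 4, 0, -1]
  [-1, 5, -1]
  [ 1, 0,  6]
e^{tB} =
  [-t*exp(5*t) + exp(5*t), 0, -t*exp(5*t)]
  [-t*exp(5*t), exp(5*t), -t*exp(5*t)]
  [t*exp(5*t), 0, t*exp(5*t) + exp(5*t)]

Strategy: write B = P · J · P⁻¹ where J is a Jordan canonical form, so e^{tB} = P · e^{tJ} · P⁻¹, and e^{tJ} can be computed block-by-block.

B has Jordan form
J =
  [5, 1, 0]
  [0, 5, 0]
  [0, 0, 5]
(up to reordering of blocks).

Per-block formulas:
  For a 2×2 Jordan block J_2(5): exp(t · J_2(5)) = e^(5t)·(I + t·N), where N is the 2×2 nilpotent shift.
  For a 1×1 block at λ = 5: exp(t · [5]) = [e^(5t)].

After assembling e^{tJ} and conjugating by P, we get:

e^{tB} =
  [-t*exp(5*t) + exp(5*t), 0, -t*exp(5*t)]
  [-t*exp(5*t), exp(5*t), -t*exp(5*t)]
  [t*exp(5*t), 0, t*exp(5*t) + exp(5*t)]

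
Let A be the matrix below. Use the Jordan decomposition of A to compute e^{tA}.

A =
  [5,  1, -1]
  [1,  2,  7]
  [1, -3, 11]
e^{tA} =
  [t^2*exp(6*t)/2 - t*exp(6*t) + exp(6*t), -t^2*exp(6*t) + t*exp(6*t), 3*t^2*exp(6*t)/2 - t*exp(6*t)]
  [t^2*exp(6*t) + t*exp(6*t), -2*t^2*exp(6*t) - 4*t*exp(6*t) + exp(6*t), 3*t^2*exp(6*t) + 7*t*exp(6*t)]
  [t^2*exp(6*t)/2 + t*exp(6*t), -t^2*exp(6*t) - 3*t*exp(6*t), 3*t^2*exp(6*t)/2 + 5*t*exp(6*t) + exp(6*t)]

Strategy: write A = P · J · P⁻¹ where J is a Jordan canonical form, so e^{tA} = P · e^{tJ} · P⁻¹, and e^{tJ} can be computed block-by-block.

A has Jordan form
J =
  [6, 1, 0]
  [0, 6, 1]
  [0, 0, 6]
(up to reordering of blocks).

Per-block formulas:
  For a 3×3 Jordan block J_3(6): exp(t · J_3(6)) = e^(6t)·(I + t·N + (t^2/2)·N^2), where N is the 3×3 nilpotent shift.

After assembling e^{tJ} and conjugating by P, we get:

e^{tA} =
  [t^2*exp(6*t)/2 - t*exp(6*t) + exp(6*t), -t^2*exp(6*t) + t*exp(6*t), 3*t^2*exp(6*t)/2 - t*exp(6*t)]
  [t^2*exp(6*t) + t*exp(6*t), -2*t^2*exp(6*t) - 4*t*exp(6*t) + exp(6*t), 3*t^2*exp(6*t) + 7*t*exp(6*t)]
  [t^2*exp(6*t)/2 + t*exp(6*t), -t^2*exp(6*t) - 3*t*exp(6*t), 3*t^2*exp(6*t)/2 + 5*t*exp(6*t) + exp(6*t)]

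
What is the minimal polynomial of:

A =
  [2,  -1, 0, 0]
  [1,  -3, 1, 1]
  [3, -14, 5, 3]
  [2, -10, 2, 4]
x^3 - 6*x^2 + 12*x - 8

The characteristic polynomial is χ_A(x) = (x - 2)^4, so the eigenvalues are known. The minimal polynomial is
  m_A(x) = Π_λ (x − λ)^{k_λ}
where k_λ is the size of the *largest* Jordan block for λ (equivalently, the smallest k with (A − λI)^k v = 0 for every generalised eigenvector v of λ).

  λ = 2: largest Jordan block has size 3, contributing (x − 2)^3

So m_A(x) = (x - 2)^3 = x^3 - 6*x^2 + 12*x - 8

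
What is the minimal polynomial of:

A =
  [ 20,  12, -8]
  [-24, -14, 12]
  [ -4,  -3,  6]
x^2 - 8*x + 16

The characteristic polynomial is χ_A(x) = (x - 4)^3, so the eigenvalues are known. The minimal polynomial is
  m_A(x) = Π_λ (x − λ)^{k_λ}
where k_λ is the size of the *largest* Jordan block for λ (equivalently, the smallest k with (A − λI)^k v = 0 for every generalised eigenvector v of λ).

  λ = 4: largest Jordan block has size 2, contributing (x − 4)^2

So m_A(x) = (x - 4)^2 = x^2 - 8*x + 16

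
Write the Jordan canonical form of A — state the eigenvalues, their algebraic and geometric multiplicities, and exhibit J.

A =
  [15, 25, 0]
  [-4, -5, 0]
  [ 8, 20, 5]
J_2(5) ⊕ J_1(5)

The characteristic polynomial is
  det(x·I − A) = x^3 - 15*x^2 + 75*x - 125 = (x - 5)^3

Eigenvalues and multiplicities (the geometric multiplicity of λ is n − rank(A − λI), which equals the number of Jordan blocks for λ):
  λ = 5: algebraic multiplicity = 3, geometric multiplicity = 2

Determining the block sizes for each eigenvalue:
  λ = 5: 2 blocks summing to 3 forces exactly one block of size 2 and the rest size 1 → block sizes [2, 1]

Assembling the blocks gives a Jordan form
J =
  [5, 1, 0]
  [0, 5, 0]
  [0, 0, 5]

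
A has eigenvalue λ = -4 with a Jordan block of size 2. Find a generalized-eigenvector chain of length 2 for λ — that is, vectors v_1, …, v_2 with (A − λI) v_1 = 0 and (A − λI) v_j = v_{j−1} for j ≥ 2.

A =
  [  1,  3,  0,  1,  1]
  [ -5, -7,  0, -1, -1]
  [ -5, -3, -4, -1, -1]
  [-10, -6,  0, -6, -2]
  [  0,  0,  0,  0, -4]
A Jordan chain for λ = -4 of length 2:
v_1 = (5, -5, -5, -10, 0)ᵀ
v_2 = (1, 0, 0, 0, 0)ᵀ

Let N = A − (-4)·I. We want v_2 with N^2 v_2 = 0 but N^1 v_2 ≠ 0; then v_{j-1} := N · v_j for j = 2, …, 2.

Pick v_2 = (1, 0, 0, 0, 0)ᵀ.
Then v_1 = N · v_2 = (5, -5, -5, -10, 0)ᵀ.

Sanity check: (A − (-4)·I) v_1 = (0, 0, 0, 0, 0)ᵀ = 0. ✓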